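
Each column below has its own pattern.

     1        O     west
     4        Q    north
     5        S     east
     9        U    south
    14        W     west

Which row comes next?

First component: each term is the sum of the two before it; 1, 4, 5, 9, 14 → 23.
Letter: letters move forward 2 places in the alphabet; O, Q, S, U, W → Y.
Direction — repeats west → north → east → south: west, north, east, south, west → north.
Putting it together: 23  Y  north.

23  Y  north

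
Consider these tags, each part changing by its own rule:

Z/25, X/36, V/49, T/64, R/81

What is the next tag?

P/100

Letter — letters move back 2 places in the alphabet: Z, X, V, T, R → P.
Second component: 25, 36, 49, 64, 81 → 100 (perfect squares: 5², 6², 7², …).
Combining the parts gives P/100.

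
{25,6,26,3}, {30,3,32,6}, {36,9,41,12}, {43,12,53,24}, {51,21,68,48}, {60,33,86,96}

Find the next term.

{70,54,107,192}

First slot goes 25, 30, 36, 43, 51, 60 → 70 (differences are 5, 6, 7, … (increasing by 1 each time)).
Second slot goes 6, 3, 9, 12, 21, 33 → 54 (each term is the sum of the two before it).
Third slot: 26, 32, 41, 53, 68, 86 → 107 (differences are 6, 9, 12, … (increasing by 3 each time)).
Fourth slot: 3, 6, 12, 24, 48, 96 → 192 (×2 each step).
Putting it together: {70,54,107,192}.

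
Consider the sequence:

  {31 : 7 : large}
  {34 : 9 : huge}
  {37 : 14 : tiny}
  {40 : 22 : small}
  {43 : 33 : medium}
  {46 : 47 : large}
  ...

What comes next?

For the first component, +3 each step: 31, 34, 37, 40, 43, 46 → 49.
For the second component, differences are 2, 5, 8, … (increasing by 3 each time): 7, 9, 14, 22, 33, 47 → 64.
Size — repeats large → huge → tiny → small → medium: large, huge, tiny, small, medium, large → huge.
So the next tuple is {49 : 64 : huge}.

{49 : 64 : huge}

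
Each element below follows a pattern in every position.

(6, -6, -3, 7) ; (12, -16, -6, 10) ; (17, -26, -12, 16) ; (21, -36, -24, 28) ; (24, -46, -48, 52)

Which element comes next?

First value: 6, 12, 17, 21, 24 → 26 (differences are 6, 5, 4, … (decreasing by 1 each time)).
Second value: −10 each step; -6, -16, -26, -36, -46 → -56.
Third value: -3, -6, -12, -24, -48 → -96 (×2 each step).
Fourth value: 7, 10, 16, 28, 52 → 100 (together with the third value always sums to 4).
So the next element is (26, -56, -96, 100).

(26, -56, -96, 100)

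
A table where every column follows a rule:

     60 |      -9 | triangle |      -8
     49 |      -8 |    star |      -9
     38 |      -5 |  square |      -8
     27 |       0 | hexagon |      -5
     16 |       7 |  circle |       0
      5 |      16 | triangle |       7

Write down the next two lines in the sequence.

-6  27  star  16; -17  40  square  27

First component — −11 each step: 60, 49, 38, 27, 16, 5 → -6 → -17.
Second component: -9, -8, -5, 0, 7, 16 → 27 → 40 (differences are 1, 3, 5, … (increasing by 2 each time)).
For the shape, repeats triangle → star → square → hexagon → circle: triangle, star, square, hexagon, circle, triangle → star → square.
Fourth component goes -8, -9, -8, -5, 0, 7 → 16 → 27 (always the previous value of the second component).
Putting the parts together: -6  27  star  16 and then -17  40  square  27.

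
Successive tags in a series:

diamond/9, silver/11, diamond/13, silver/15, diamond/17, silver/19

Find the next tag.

diamond/21

For the rank, alternates diamond ↔ silver: diamond, silver, diamond, silver, diamond, silver → diamond.
Second component — +2 each step: 9, 11, 13, 15, 17, 19 → 21.
Putting it together: diamond/21.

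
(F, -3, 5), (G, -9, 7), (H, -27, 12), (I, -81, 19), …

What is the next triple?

Letter goes F, G, H, I → J (letters move forward 1 place in the alphabet).
Second part: ×3 each step, so -3, -9, -27, -81 → -243.
For the third part, each term is the sum of the two before it: 5, 7, 12, 19 → 31.
Putting it together: (J, -243, 31).

(J, -243, 31)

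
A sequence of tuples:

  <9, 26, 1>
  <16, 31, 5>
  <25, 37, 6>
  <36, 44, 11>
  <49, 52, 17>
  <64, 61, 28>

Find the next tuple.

First slot: perfect squares: 3², 4², 5², …; 9, 16, 25, 36, 49, 64 → 81.
Second slot goes 26, 31, 37, 44, 52, 61 → 71 (differences are 5, 6, 7, … (increasing by 1 each time)).
Third slot — each term is the sum of the two before it: 1, 5, 6, 11, 17, 28 → 45.
So the next tuple is <81, 71, 45>.

<81, 71, 45>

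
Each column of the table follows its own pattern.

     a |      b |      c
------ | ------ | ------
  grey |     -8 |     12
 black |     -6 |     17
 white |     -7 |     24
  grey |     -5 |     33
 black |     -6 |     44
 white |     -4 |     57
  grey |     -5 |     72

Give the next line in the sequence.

Column a — repeats grey → black → white: grey, black, white, grey, black, white, grey → black.
For the column b, alternating steps +2, −1, +2, −1, …: -8, -6, -7, -5, -6, -4, -5 → -3.
Column c goes 12, 17, 24, 33, 44, 57, 72 → 89 (differences are 5, 7, 9, … (increasing by 2 each time)).
Combining the parts gives black  -3  89.

black  -3  89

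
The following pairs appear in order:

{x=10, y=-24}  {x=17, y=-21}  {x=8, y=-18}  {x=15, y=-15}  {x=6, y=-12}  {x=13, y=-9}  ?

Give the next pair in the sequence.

X: alternating steps +7, −9, +7, −9, …; 10, 17, 8, 15, 6, 13 → 4.
Y: -24, -21, -18, -15, -12, -9 → -6 (+3 each step).
Combining the parts gives {x=4, y=-6}.

{x=4, y=-6}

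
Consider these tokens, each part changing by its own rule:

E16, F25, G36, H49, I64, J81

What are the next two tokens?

Letter: E, F, G, H, I, J → K → L (letters move forward 1 place in the alphabet).
Second component: 16, 25, 36, 49, 64, 81 → 100 → 121 (perfect squares: 4², 5², 6², …).
Putting the parts together: K100 and then L121.

K100, L121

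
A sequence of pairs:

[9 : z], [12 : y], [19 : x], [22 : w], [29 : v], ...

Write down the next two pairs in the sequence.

First coordinate: 9, 12, 19, 22, 29 → 32 → 39 (alternating steps +3, +7, +3, +7, …).
Letter: z, y, x, w, v → u → t (letters move back 1 place in the alphabet).
Putting the parts together: [32 : u] and then [39 : t].

[32 : u], [39 : t]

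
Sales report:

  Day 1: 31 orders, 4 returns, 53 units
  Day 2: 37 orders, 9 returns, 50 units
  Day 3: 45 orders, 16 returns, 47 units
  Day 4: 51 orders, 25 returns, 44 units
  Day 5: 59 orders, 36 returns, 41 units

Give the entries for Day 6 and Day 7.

Orders goes 31, 37, 45, 51, 59 → 65 → 73 (alternating steps +6, +8, +6, +8, …).
Returns: 4, 9, 16, 25, 36 → 49 → 64 (perfect squares: 2², 3², 4², …).
Units — −3 each step: 53, 50, 47, 44, 41 → 38 → 35.
Putting the parts together: 65 orders, 49 returns, 38 units and then 73 orders, 64 returns, 35 units.

65 orders, 49 returns, 38 units; 73 orders, 64 returns, 35 units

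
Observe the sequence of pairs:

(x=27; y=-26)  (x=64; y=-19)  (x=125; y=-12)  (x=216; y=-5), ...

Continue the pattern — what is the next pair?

X — perfect cubes: 3³, 4³, 5³, …: 27, 64, 125, 216 → 343.
Y goes -26, -19, -12, -5 → 2 (+7 each step).
Putting it together: (x=343; y=2).

(x=343; y=2)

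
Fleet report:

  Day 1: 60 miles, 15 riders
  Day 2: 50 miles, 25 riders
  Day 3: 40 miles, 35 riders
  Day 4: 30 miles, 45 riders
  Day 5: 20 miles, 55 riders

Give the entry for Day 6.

10 miles, 65 riders

Miles — −10 each step: 60, 50, 40, 30, 20 → 10.
Riders: together with the miles always sums to 75; 15, 25, 35, 45, 55 → 65.
Combining the parts gives 10 miles, 65 riders.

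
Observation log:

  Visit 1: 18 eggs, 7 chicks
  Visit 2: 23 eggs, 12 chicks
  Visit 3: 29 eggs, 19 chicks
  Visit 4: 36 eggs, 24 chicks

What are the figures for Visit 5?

44 eggs, 31 chicks

Eggs: differences are 5, 6, 7, … (increasing by 1 each time); 18, 23, 29, 36 → 44.
Chicks goes 7, 12, 19, 24 → 31 (alternating steps +5, +7, +5, +7, …).
Combining the parts gives 44 eggs, 31 chicks.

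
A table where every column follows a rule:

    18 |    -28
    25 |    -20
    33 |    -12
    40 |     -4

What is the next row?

48  4

First component: alternating steps +7, +8, +7, +8, …; 18, 25, 33, 40 → 48.
Second component goes -28, -20, -12, -4 → 4 (+8 each step).
Combining the parts gives 48  4.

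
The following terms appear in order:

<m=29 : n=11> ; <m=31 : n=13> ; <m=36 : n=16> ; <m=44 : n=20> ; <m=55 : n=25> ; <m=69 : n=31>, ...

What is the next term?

<m=86 : n=38>

For the m, differences are 2, 5, 8, … (increasing by 3 each time): 29, 31, 36, 44, 55, 69 → 86.
N — differences are 2, 3, 4, … (increasing by 1 each time): 11, 13, 16, 20, 25, 31 → 38.
Combining the parts gives <m=86 : n=38>.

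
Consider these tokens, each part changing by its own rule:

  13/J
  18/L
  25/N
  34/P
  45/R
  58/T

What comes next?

For the first component, differences are 5, 7, 9, … (increasing by 2 each time): 13, 18, 25, 34, 45, 58 → 73.
Letter — letters move forward 2 places in the alphabet: J, L, N, P, R, T → V.
Putting it together: 73/V.

73/V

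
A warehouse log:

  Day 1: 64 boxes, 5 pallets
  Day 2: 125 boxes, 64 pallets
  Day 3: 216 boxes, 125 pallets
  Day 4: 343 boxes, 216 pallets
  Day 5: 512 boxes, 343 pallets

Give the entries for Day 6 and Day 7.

Boxes goes 64, 125, 216, 343, 512 → 729 → 1000 (perfect cubes: 4³, 5³, 6³, …).
Pallets: 5, 64, 125, 216, 343 → 512 → 729 (always the previous value of the boxes).
So the next two lines are 729 boxes, 512 pallets and 1000 boxes, 729 pallets.

729 boxes, 512 pallets; 1000 boxes, 729 pallets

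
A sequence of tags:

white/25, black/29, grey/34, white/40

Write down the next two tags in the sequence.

black/47, grey/55

For the shade, repeats white → black → grey: white, black, grey, white → black → grey.
Second component goes 25, 29, 34, 40 → 47 → 55 (differences are 4, 5, 6, … (increasing by 1 each time)).
Putting the parts together: black/47 and then grey/55.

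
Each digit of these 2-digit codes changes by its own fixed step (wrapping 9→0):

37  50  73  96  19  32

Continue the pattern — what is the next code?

First digit: 3, 5, 7, 9, 1, 3 → 5 (+2 each step, mod 10).
Second digit — +3 each step, mod 10: 7, 0, 3, 6, 9, 2 → 5.
So the next code is 55.

55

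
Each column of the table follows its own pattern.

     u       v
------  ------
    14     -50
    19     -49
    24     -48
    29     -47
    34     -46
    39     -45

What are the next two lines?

44  -44; 49  -43

Column u: +5 each step, so 14, 19, 24, 29, 34, 39 → 44 → 49.
Column v: +1 each step; -50, -49, -48, -47, -46, -45 → -44 → -43.
So the next two lines are 44  -44 and 49  -43.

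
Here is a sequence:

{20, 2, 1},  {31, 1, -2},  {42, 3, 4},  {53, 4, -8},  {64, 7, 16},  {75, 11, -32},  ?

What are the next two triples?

{86, 18, 64}, {97, 29, -128}

First coordinate: 20, 31, 42, 53, 64, 75 → 86 → 97 (+11 each step).
Second coordinate: each term is the sum of the two before it, so 2, 1, 3, 4, 7, 11 → 18 → 29.
Third coordinate: ×(-2) each step; 1, -2, 4, -8, 16, -32 → 64 → -128.
So the next two triples are {86, 18, 64} and {97, 29, -128}.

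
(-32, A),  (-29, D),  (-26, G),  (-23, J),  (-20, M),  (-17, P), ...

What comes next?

First entry — +3 each step: -32, -29, -26, -23, -20, -17 → -14.
For the letter, letters move forward 3 places in the alphabet: A, D, G, J, M, P → S.
So the next pair is (-14, S).

(-14, S)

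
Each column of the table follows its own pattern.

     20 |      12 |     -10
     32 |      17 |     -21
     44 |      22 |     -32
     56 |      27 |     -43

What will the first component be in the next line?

First component goes 20, 32, 44, 56 → 68 (+12 each step).
Second component: +5 each step; 12, 17, 22, 27 → 32.
For the third component, −11 each step: -10, -21, -32, -43 → -54.

68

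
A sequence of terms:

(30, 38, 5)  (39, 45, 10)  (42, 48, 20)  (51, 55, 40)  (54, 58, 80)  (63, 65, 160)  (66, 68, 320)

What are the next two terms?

(75, 75, 640), (78, 78, 1280)

First slot: 30, 39, 42, 51, 54, 63, 66 → 75 → 78 (alternating steps +9, +3, +9, +3, …).
Second slot: alternating steps +7, +3, +7, +3, …, so 38, 45, 48, 55, 58, 65, 68 → 75 → 78.
For the third slot, ×2 each step: 5, 10, 20, 40, 80, 160, 320 → 640 → 1280.
So the next two terms are (75, 75, 640) and (78, 78, 1280).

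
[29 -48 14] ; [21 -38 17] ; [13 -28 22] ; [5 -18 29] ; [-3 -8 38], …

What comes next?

First entry: −8 each step, so 29, 21, 13, 5, -3 → -11.
Second entry: +10 each step; -48, -38, -28, -18, -8 → 2.
Third entry — differences are 3, 5, 7, … (increasing by 2 each time): 14, 17, 22, 29, 38 → 49.
Putting it together: [-11 2 49].

[-11 2 49]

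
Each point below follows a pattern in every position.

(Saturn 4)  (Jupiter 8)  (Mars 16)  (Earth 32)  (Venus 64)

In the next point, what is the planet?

For the planet, runs backward through the planets Mercury→Neptune: Saturn, Jupiter, Mars, Earth, Venus → Mercury.

Mercury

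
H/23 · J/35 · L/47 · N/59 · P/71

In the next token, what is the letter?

Letter: letters move forward 2 places in the alphabet; H, J, L, N, P → R.
Second component: +12 each step, so 23, 35, 47, 59, 71 → 83.

R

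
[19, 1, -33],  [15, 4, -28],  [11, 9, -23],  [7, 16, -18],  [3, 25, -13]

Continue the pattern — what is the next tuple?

First value: −4 each step, so 19, 15, 11, 7, 3 → -1.
Second value goes 1, 4, 9, 16, 25 → 36 (perfect squares: 1², 2², 3², …).
Third value goes -33, -28, -23, -18, -13 → -8 (+5 each step).
Combining the parts gives [-1, 36, -8].

[-1, 36, -8]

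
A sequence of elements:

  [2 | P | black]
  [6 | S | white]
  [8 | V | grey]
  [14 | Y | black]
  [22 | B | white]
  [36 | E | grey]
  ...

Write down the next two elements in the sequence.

[58 | H | black], [94 | K | white]

First component: each term is the sum of the two before it; 2, 6, 8, 14, 22, 36 → 58 → 94.
Letter: letters move forward 3 places in the alphabet, wrapping Z→A; P, S, V, Y, B, E → H → K.
Shade: repeats black → white → grey; black, white, grey, black, white, grey → black → white.
So the next two elements are [58 | H | black] and [94 | K | white].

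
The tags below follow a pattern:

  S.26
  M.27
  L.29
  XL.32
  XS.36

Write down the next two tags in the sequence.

Size: runs through clothing sizes XS→XL, so S, M, L, XL, XS → S → M.
Second component: differences are 1, 2, 3, … (increasing by 1 each time); 26, 27, 29, 32, 36 → 41 → 47.
Putting the parts together: S.41 and then M.47.

S.41 then M.47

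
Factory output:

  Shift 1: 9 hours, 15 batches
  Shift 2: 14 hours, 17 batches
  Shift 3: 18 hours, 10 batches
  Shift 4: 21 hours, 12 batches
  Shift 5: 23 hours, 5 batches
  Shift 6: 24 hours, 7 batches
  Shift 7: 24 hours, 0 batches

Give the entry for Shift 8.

23 hours, 2 batches

Hours — differences are 5, 4, 3, … (decreasing by 1 each time): 9, 14, 18, 21, 23, 24, 24 → 23.
Batches: alternating steps +2, −7, +2, −7, …, so 15, 17, 10, 12, 5, 7, 0 → 2.
Putting it together: 23 hours, 2 batches.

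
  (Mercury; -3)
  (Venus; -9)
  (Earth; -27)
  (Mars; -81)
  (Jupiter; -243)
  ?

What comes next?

Planet: Mercury, Venus, Earth, Mars, Jupiter → Saturn (runs through the planets Mercury→Neptune).
Second component — ×3 each step: -3, -9, -27, -81, -243 → -729.
Combining the parts gives (Saturn; -729).

(Saturn; -729)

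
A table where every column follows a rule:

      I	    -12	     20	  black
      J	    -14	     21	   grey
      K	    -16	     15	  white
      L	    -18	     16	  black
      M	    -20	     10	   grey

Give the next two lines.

N  -22  11  white; O  -24  5  black

For the letter, letters move forward 1 place in the alphabet: I, J, K, L, M → N → O.
Second component: −2 each step; -12, -14, -16, -18, -20 → -22 → -24.
Third component goes 20, 21, 15, 16, 10 → 11 → 5 (alternating steps +1, −6, +1, −6, …).
Shade — repeats black → grey → white: black, grey, white, black, grey → white → black.
Putting the parts together: N  -22  11  white and then O  -24  5  black.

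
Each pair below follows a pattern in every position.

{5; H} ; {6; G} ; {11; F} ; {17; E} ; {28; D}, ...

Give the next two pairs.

{45; C}, {73; B}

First part goes 5, 6, 11, 17, 28 → 45 → 73 (each term is the sum of the two before it).
Letter: letters move back 1 place in the alphabet; H, G, F, E, D → C → B.
Putting the parts together: {45; C} and then {73; B}.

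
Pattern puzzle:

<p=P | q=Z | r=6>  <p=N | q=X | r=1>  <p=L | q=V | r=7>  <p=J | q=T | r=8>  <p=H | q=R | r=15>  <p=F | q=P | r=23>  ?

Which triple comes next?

<p=D | q=N | r=38>

P goes P, N, L, J, H, F → D (letters move back 2 places in the alphabet).
For the q, letters move back 2 places in the alphabet: Z, X, V, T, R, P → N.
R — each term is the sum of the two before it: 6, 1, 7, 8, 15, 23 → 38.
Putting it together: <p=D | q=N | r=38>.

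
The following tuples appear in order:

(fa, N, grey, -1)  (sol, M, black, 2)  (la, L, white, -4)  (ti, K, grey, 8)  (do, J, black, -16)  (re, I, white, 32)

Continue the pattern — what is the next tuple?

For the note, runs through the solfège scale do→ti: fa, sol, la, ti, do, re → mi.
Letter: letters move back 1 place in the alphabet; N, M, L, K, J, I → H.
Shade: repeats grey → black → white, so grey, black, white, grey, black, white → grey.
Fourth component: ×(-2) each step; -1, 2, -4, 8, -16, 32 → -64.
So the next tuple is (mi, H, grey, -64).

(mi, H, grey, -64)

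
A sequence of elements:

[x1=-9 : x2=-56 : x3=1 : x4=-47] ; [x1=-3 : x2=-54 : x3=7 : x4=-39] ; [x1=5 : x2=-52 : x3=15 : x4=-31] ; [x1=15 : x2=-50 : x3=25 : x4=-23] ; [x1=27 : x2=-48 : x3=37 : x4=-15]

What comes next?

[x1=41 : x2=-46 : x3=51 : x4=-7]

For the x1, differences are 6, 8, 10, … (increasing by 2 each time): -9, -3, 5, 15, 27 → 41.
X2: -56, -54, -52, -50, -48 → -46 (+2 each step).
X3 goes 1, 7, 15, 25, 37 → 51 (differences are 6, 8, 10, … (increasing by 2 each time)).
X4: +8 each step; -47, -39, -31, -23, -15 → -7.
Combining the parts gives [x1=41 : x2=-46 : x3=51 : x4=-7].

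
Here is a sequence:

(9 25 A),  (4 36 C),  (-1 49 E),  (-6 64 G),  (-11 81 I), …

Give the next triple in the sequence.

First part: −5 each step; 9, 4, -1, -6, -11 → -16.
Second part: perfect squares: 5², 6², 7², …; 25, 36, 49, 64, 81 → 100.
Letter: A, C, E, G, I → K (letters move forward 2 places in the alphabet).
Putting it together: (-16 100 K).

(-16 100 K)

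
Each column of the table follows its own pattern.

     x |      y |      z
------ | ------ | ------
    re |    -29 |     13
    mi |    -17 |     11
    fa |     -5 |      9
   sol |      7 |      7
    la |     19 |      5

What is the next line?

Column x — runs through the solfège scale do→ti: re, mi, fa, sol, la → ti.
Column y: +12 each step, so -29, -17, -5, 7, 19 → 31.
Column z: −2 each step, so 13, 11, 9, 7, 5 → 3.
Putting it together: ti  31  3.

ti  31  3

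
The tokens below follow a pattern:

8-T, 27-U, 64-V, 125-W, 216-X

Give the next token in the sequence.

343-Y

First component: 8, 27, 64, 125, 216 → 343 (perfect cubes: 2³, 3³, 4³, …).
For the letter, letters move forward 1 place in the alphabet: T, U, V, W, X → Y.
So the next token is 343-Y.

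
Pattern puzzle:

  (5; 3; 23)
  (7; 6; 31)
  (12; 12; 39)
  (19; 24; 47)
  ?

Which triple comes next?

(31; 48; 55)

First entry — each term is the sum of the two before it: 5, 7, 12, 19 → 31.
Second entry goes 3, 6, 12, 24 → 48 (×2 each step).
Third entry: +8 each step, so 23, 31, 39, 47 → 55.
Combining the parts gives (31; 48; 55).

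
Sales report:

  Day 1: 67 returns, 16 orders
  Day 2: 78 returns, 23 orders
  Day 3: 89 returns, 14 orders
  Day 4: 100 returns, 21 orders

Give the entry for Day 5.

Returns: 67, 78, 89, 100 → 111 (+11 each step).
Orders: 16, 23, 14, 21 → 12 (alternating steps +7, −9, +7, −9, …).
Combining the parts gives 111 returns, 12 orders.

111 returns, 12 orders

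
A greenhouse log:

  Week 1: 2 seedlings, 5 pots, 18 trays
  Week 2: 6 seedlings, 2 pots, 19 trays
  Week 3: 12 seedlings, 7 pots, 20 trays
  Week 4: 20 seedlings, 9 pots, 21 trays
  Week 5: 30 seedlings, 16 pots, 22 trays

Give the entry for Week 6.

42 seedlings, 25 pots, 23 trays

Seedlings goes 2, 6, 12, 20, 30 → 42 (differences are 4, 6, 8, … (increasing by 2 each time)).
Pots: each term is the sum of the two before it; 5, 2, 7, 9, 16 → 25.
Trays: 18, 19, 20, 21, 22 → 23 (+1 each step).
Putting it together: 42 seedlings, 25 pots, 23 trays.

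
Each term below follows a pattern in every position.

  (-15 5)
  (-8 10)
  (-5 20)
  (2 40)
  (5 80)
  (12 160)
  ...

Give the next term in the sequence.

First coordinate: alternating steps +7, +3, +7, +3, …; -15, -8, -5, 2, 5, 12 → 15.
Second coordinate: 5, 10, 20, 40, 80, 160 → 320 (×2 each step).
Putting it together: (15 320).

(15 320)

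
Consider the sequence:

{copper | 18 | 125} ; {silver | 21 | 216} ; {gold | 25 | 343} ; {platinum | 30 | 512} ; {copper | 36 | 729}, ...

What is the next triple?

{silver | 43 | 1000}

Metal: copper, silver, gold, platinum, copper → silver (repeats copper → silver → gold → platinum).
Second value goes 18, 21, 25, 30, 36 → 43 (differences are 3, 4, 5, … (increasing by 1 each time)).
Third value goes 125, 216, 343, 512, 729 → 1000 (perfect cubes: 5³, 6³, 7³, …).
So the next triple is {silver | 43 | 1000}.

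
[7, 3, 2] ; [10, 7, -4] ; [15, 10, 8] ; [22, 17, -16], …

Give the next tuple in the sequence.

[31, 27, 32]

First slot: differences are 3, 5, 7, … (increasing by 2 each time); 7, 10, 15, 22 → 31.
Second slot: each term is the sum of the two before it; 3, 7, 10, 17 → 27.
Third slot: 2, -4, 8, -16 → 32 (×(-2) each step).
So the next tuple is [31, 27, 32].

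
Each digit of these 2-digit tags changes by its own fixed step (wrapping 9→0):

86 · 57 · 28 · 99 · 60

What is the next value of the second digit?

1

First digit: −3 each step, mod 10; 8, 5, 2, 9, 6 → 3.
Second digit: 6, 7, 8, 9, 0 → 1 (+1 each step, mod 10).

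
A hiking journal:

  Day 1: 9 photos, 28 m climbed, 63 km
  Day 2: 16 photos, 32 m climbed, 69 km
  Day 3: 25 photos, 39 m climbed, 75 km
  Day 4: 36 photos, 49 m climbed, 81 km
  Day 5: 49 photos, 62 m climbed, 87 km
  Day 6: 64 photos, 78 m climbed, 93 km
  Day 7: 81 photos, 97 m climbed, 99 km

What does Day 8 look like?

100 photos, 119 m climbed, 105 km

Photos — perfect squares: 3², 4², 5², …: 9, 16, 25, 36, 49, 64, 81 → 100.
M climbed goes 28, 32, 39, 49, 62, 78, 97 → 119 (differences are 4, 7, 10, … (increasing by 3 each time)).
Km goes 63, 69, 75, 81, 87, 93, 99 → 105 (+6 each step).
Combining the parts gives 100 photos, 119 m climbed, 105 km.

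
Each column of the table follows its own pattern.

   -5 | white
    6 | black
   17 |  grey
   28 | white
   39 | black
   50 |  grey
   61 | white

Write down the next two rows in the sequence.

First component: -5, 6, 17, 28, 39, 50, 61 → 72 → 83 (+11 each step).
Shade: white, black, grey, white, black, grey, white → black → grey (repeats white → black → grey).
Putting the parts together: 72  black and then 83  grey.

72  black; 83  grey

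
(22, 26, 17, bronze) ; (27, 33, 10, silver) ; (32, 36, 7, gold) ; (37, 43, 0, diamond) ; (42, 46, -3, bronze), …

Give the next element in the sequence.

(47, 53, -10, silver)

For the first slot, +5 each step: 22, 27, 32, 37, 42 → 47.
Second slot — alternating steps +7, +3, +7, +3, …: 26, 33, 36, 43, 46 → 53.
Third slot: together with the second slot always sums to 43; 17, 10, 7, 0, -3 → -10.
Rank: repeats bronze → silver → gold → diamond; bronze, silver, gold, diamond, bronze → silver.
Putting it together: (47, 53, -10, silver).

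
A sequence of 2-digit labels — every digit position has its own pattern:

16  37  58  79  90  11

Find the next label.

First digit: +2 each step, mod 10, so 1, 3, 5, 7, 9, 1 → 3.
For the second digit, +1 each step, mod 10: 6, 7, 8, 9, 0, 1 → 2.
So the next label is 32.

32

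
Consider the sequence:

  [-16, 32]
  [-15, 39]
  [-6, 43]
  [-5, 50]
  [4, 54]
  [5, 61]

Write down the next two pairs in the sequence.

[14, 65], [15, 72]

First part: alternating steps +1, +9, +1, +9, …, so -16, -15, -6, -5, 4, 5 → 14 → 15.
Second part: 32, 39, 43, 50, 54, 61 → 65 → 72 (alternating steps +7, +4, +7, +4, …).
So the next two pairs are [14, 65] and [15, 72].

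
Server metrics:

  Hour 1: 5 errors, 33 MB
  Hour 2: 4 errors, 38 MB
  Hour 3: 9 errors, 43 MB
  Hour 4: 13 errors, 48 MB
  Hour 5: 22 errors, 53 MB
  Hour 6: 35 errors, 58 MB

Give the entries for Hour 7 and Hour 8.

57 errors, 63 MB; 92 errors, 68 MB

Errors: 5, 4, 9, 13, 22, 35 → 57 → 92 (each term is the sum of the two before it).
MB: +5 each step; 33, 38, 43, 48, 53, 58 → 63 → 68.
So the next two lines are 57 errors, 63 MB and 92 errors, 68 MB.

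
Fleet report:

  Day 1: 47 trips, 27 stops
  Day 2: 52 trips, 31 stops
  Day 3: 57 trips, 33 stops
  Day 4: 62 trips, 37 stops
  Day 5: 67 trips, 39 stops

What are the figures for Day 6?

Trips: 47, 52, 57, 62, 67 → 72 (+5 each step).
Stops: 27, 31, 33, 37, 39 → 43 (alternating steps +4, +2, +4, +2, …).
Combining the parts gives 72 trips, 43 stops.

72 trips, 43 stops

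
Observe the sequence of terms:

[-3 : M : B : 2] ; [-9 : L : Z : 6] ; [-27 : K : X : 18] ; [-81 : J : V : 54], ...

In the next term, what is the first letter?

I

First part: ×3 each step, so -3, -9, -27, -81 → -243.
First letter: letters move back 1 place in the alphabet, so M, L, K, J → I.
For the second letter, letters move back 2 places in the alphabet, wrapping A→Z: B, Z, X, V → T.
Fourth part: ×3 each step; 2, 6, 18, 54 → 162.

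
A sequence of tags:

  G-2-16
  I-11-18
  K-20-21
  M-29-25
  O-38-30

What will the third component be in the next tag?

Letter — letters move forward 2 places in the alphabet: G, I, K, M, O → Q.
Second component goes 2, 11, 20, 29, 38 → 47 (+9 each step).
Third component: differences are 2, 3, 4, … (increasing by 1 each time); 16, 18, 21, 25, 30 → 36.

36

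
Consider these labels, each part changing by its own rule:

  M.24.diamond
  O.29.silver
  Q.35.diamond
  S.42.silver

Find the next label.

U.50.diamond

Letter: letters move forward 2 places in the alphabet, so M, O, Q, S → U.
Second component — differences are 5, 6, 7, … (increasing by 1 each time): 24, 29, 35, 42 → 50.
Rank — alternates diamond ↔ silver: diamond, silver, diamond, silver → diamond.
So the next label is U.50.diamond.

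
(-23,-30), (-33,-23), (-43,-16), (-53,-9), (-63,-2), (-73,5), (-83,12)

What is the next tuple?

(-93,19)

First component — −10 each step: -23, -33, -43, -53, -63, -73, -83 → -93.
For the second component, +7 each step: -30, -23, -16, -9, -2, 5, 12 → 19.
Putting it together: (-93,19).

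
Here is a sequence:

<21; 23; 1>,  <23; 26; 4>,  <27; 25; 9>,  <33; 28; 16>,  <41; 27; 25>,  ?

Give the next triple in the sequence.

For the first part, differences are 2, 4, 6, … (increasing by 2 each time): 21, 23, 27, 33, 41 → 51.
Second part — alternating steps +3, −1, +3, −1, …: 23, 26, 25, 28, 27 → 30.
Third part — perfect squares: 1², 2², 3², …: 1, 4, 9, 16, 25 → 36.
Combining the parts gives <51; 30; 36>.

<51; 30; 36>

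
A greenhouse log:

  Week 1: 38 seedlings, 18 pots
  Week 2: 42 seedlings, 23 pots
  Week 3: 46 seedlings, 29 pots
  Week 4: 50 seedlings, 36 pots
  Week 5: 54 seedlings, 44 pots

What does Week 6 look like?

Seedlings goes 38, 42, 46, 50, 54 → 58 (+4 each step).
For the pots, differences are 5, 6, 7, … (increasing by 1 each time): 18, 23, 29, 36, 44 → 53.
Putting it together: 58 seedlings, 53 pots.

58 seedlings, 53 pots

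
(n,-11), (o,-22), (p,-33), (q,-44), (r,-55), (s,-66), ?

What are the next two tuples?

Letter — letters move forward 1 place in the alphabet: n, o, p, q, r, s → t → u.
Second coordinate: -11, -22, -33, -44, -55, -66 → -77 → -88 (−11 each step).
Putting the parts together: (t,-77) and then (u,-88).

(t,-77), (u,-88)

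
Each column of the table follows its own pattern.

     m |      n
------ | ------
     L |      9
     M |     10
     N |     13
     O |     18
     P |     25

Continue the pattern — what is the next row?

Column m: L, M, N, O, P → Q (letters move forward 1 place in the alphabet).
Column n: differences are 1, 3, 5, … (increasing by 2 each time), so 9, 10, 13, 18, 25 → 34.
So the next row is Q  34.

Q  34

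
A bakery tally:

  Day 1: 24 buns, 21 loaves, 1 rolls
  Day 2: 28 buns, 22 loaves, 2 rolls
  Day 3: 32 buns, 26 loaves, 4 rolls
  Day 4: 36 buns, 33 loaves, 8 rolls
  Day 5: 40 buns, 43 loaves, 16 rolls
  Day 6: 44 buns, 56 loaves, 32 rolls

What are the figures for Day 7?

48 buns, 72 loaves, 64 rolls

Buns goes 24, 28, 32, 36, 40, 44 → 48 (+4 each step).
Loaves: differences are 1, 4, 7, … (increasing by 3 each time), so 21, 22, 26, 33, 43, 56 → 72.
Rolls — ×2 each step: 1, 2, 4, 8, 16, 32 → 64.
So the next row is 48 buns, 72 loaves, 64 rolls.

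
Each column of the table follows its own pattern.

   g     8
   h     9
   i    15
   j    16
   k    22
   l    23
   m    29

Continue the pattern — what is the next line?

Letter: letters move forward 1 place in the alphabet, so g, h, i, j, k, l, m → n.
Second component: 8, 9, 15, 16, 22, 23, 29 → 30 (alternating steps +1, +6, +1, +6, …).
So the next line is n  30.

n  30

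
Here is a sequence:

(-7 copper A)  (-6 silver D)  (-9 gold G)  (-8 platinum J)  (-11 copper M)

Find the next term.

(-10 silver P)

For the first value, alternating steps +1, −3, +1, −3, …: -7, -6, -9, -8, -11 → -10.
Metal: repeats copper → silver → gold → platinum; copper, silver, gold, platinum, copper → silver.
Letter: letters move forward 3 places in the alphabet; A, D, G, J, M → P.
Combining the parts gives (-10 silver P).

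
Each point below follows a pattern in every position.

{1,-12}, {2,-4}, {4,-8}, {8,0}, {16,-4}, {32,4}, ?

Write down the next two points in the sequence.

First component: ×2 each step, so 1, 2, 4, 8, 16, 32 → 64 → 128.
Second component goes -12, -4, -8, 0, -4, 4 → 0 → 8 (alternating steps +8, −4, +8, −4, …).
Putting the parts together: {64,0} and then {128,8}.

{64,0}, {128,8}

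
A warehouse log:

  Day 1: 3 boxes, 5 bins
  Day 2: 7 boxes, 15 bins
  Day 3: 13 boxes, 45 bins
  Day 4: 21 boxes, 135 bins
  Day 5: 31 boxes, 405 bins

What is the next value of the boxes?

Boxes goes 3, 7, 13, 21, 31 → 43 (differences are 4, 6, 8, … (increasing by 2 each time)).

43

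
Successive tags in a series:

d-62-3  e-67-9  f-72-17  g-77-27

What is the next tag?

h-82-39

Letter goes d, e, f, g → h (letters move forward 1 place in the alphabet).
Second component: +5 each step, so 62, 67, 72, 77 → 82.
Third component — differences are 6, 8, 10, … (increasing by 2 each time): 3, 9, 17, 27 → 39.
Putting it together: h-82-39.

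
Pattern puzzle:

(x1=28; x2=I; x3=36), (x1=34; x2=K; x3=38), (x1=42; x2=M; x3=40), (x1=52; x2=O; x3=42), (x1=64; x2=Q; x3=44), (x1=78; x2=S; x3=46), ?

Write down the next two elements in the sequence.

X1 — differences are 6, 8, 10, … (increasing by 2 each time): 28, 34, 42, 52, 64, 78 → 94 → 112.
For the x2, letters move forward 2 places in the alphabet: I, K, M, O, Q, S → U → W.
X3 goes 36, 38, 40, 42, 44, 46 → 48 → 50 (+2 each step).
Putting the parts together: (x1=94; x2=U; x3=48) and then (x1=112; x2=W; x3=50).

(x1=94; x2=U; x3=48), (x1=112; x2=W; x3=50)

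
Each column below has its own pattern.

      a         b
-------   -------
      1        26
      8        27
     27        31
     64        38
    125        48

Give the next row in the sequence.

216  61

Column a: 1, 8, 27, 64, 125 → 216 (perfect cubes: 1³, 2³, 3³, …).
Column b — differences are 1, 4, 7, … (increasing by 3 each time): 26, 27, 31, 38, 48 → 61.
So the next row is 216  61.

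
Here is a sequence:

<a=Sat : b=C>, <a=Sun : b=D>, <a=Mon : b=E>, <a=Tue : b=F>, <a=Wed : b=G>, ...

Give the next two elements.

For the a, runs through the weekdays Mon→Sun: Sat, Sun, Mon, Tue, Wed → Thu → Fri.
B — letters move forward 1 place in the alphabet: C, D, E, F, G → H → I.
So the next two elements are <a=Thu : b=H> and <a=Fri : b=I>.

<a=Thu : b=H>, <a=Fri : b=I>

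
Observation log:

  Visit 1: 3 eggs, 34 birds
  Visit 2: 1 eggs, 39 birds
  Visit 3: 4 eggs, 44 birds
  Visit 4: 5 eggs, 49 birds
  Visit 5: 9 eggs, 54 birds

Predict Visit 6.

Eggs — each term is the sum of the two before it: 3, 1, 4, 5, 9 → 14.
Birds: +5 each step; 34, 39, 44, 49, 54 → 59.
Putting it together: 14 eggs, 59 birds.

14 eggs, 59 birds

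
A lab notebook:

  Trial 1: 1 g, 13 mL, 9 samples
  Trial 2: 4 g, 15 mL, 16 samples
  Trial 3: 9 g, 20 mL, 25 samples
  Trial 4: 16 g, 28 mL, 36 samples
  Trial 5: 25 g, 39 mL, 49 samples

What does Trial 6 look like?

36 g, 53 mL, 64 samples

G: perfect squares: 1², 2², 3², …; 1, 4, 9, 16, 25 → 36.
ML: 13, 15, 20, 28, 39 → 53 (differences are 2, 5, 8, … (increasing by 3 each time)).
Samples goes 9, 16, 25, 36, 49 → 64 (perfect squares: 3², 4², 5², …).
Combining the parts gives 36 g, 53 mL, 64 samples.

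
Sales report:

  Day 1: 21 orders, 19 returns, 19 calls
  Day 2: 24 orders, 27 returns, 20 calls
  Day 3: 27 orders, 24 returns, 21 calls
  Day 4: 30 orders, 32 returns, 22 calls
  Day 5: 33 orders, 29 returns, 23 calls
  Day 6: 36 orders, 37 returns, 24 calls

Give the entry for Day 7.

Orders: +3 each step; 21, 24, 27, 30, 33, 36 → 39.
Returns: 19, 27, 24, 32, 29, 37 → 34 (alternating steps +8, −3, +8, −3, …).
For the calls, +1 each step: 19, 20, 21, 22, 23, 24 → 25.
Combining the parts gives 39 orders, 34 returns, 25 calls.

39 orders, 34 returns, 25 calls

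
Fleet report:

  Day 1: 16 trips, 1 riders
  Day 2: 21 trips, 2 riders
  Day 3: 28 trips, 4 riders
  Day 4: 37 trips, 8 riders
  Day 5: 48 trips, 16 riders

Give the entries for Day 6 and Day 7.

61 trips, 32 riders; 76 trips, 64 riders

For the trips, differences are 5, 7, 9, … (increasing by 2 each time): 16, 21, 28, 37, 48 → 61 → 76.
Riders: ×2 each step; 1, 2, 4, 8, 16 → 32 → 64.
So the next two rows are 61 trips, 32 riders and 76 trips, 64 riders.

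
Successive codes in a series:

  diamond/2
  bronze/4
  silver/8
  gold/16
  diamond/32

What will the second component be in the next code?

64

Second component: 2, 4, 8, 16, 32 → 64 (×2 each step).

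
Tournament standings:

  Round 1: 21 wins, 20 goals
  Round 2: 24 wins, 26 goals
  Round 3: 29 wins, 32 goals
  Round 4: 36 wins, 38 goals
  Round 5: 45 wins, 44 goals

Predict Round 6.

56 wins, 50 goals

Wins: 21, 24, 29, 36, 45 → 56 (differences are 3, 5, 7, … (increasing by 2 each time)).
Goals: 20, 26, 32, 38, 44 → 50 (+6 each step).
Putting it together: 56 wins, 50 goals.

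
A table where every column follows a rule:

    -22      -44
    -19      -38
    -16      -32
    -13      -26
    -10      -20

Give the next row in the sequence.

-7  -14

For the first component, +3 each step: -22, -19, -16, -13, -10 → -7.
Second component: -44, -38, -32, -26, -20 → -14 (always 2 × the first component).
Combining the parts gives -7  -14.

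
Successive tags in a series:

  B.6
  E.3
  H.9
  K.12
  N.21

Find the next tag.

Letter — letters move forward 3 places in the alphabet: B, E, H, K, N → Q.
For the second component, each term is the sum of the two before it: 6, 3, 9, 12, 21 → 33.
Putting it together: Q.33.

Q.33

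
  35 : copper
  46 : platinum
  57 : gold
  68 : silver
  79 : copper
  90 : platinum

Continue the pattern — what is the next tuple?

First component — +11 each step: 35, 46, 57, 68, 79, 90 → 101.
Metal goes copper, platinum, gold, silver, copper, platinum → gold (repeats copper → platinum → gold → silver).
Combining the parts gives 101 : gold.

101 : gold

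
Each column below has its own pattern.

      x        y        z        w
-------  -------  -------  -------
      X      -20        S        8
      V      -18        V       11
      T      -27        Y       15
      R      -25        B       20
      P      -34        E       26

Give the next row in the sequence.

N  -32  H  33

Column x: X, V, T, R, P → N (letters move back 2 places in the alphabet).
Column y: -20, -18, -27, -25, -34 → -32 (alternating steps +2, −9, +2, −9, …).
Column z goes S, V, Y, B, E → H (letters move forward 3 places in the alphabet, wrapping Z→A).
Column w: 8, 11, 15, 20, 26 → 33 (differences are 3, 4, 5, … (increasing by 1 each time)).
Putting it together: N  -32  H  33.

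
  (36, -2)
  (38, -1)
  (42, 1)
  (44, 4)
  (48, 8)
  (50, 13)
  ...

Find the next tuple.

(54, 19)

First slot goes 36, 38, 42, 44, 48, 50 → 54 (alternating steps +2, +4, +2, +4, …).
For the second slot, differences are 1, 2, 3, … (increasing by 1 each time): -2, -1, 1, 4, 8, 13 → 19.
Combining the parts gives (54, 19).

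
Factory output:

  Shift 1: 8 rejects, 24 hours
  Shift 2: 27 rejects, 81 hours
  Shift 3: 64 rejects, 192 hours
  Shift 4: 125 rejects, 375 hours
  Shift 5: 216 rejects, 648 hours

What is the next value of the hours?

1029

Rejects: 8, 27, 64, 125, 216 → 343 (perfect cubes: 2³, 3³, 4³, …).
For the hours, always 3 × the rejects: 24, 81, 192, 375, 648 → 1029.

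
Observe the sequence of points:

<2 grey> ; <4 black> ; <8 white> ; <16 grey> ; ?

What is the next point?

First component: ×2 each step, so 2, 4, 8, 16 → 32.
Shade goes grey, black, white, grey → black (repeats grey → black → white).
Putting it together: <32 black>.

<32 black>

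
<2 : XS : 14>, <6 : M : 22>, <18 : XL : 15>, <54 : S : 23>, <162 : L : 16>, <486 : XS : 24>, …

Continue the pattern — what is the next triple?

First entry goes 2, 6, 18, 54, 162, 486 → 1458 (×3 each step).
Size: repeats XS → M → XL → S → L; XS, M, XL, S, L, XS → M.
Third entry: alternating steps +8, −7, +8, −7, …, so 14, 22, 15, 23, 16, 24 → 17.
Putting it together: <1458 : M : 17>.

<1458 : M : 17>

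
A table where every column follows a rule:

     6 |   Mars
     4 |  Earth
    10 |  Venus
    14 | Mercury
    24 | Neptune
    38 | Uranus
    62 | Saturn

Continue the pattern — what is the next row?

100  Jupiter

First component: each term is the sum of the two before it, so 6, 4, 10, 14, 24, 38, 62 → 100.
Planet goes Mars, Earth, Venus, Mercury, Neptune, Uranus, Saturn → Jupiter (runs backward through the planets Mercury→Neptune).
Putting it together: 100  Jupiter.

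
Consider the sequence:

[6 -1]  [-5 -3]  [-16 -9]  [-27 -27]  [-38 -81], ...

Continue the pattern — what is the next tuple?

First component: −11 each step, so 6, -5, -16, -27, -38 → -49.
Second component goes -1, -3, -9, -27, -81 → -243 (×3 each step).
Combining the parts gives [-49 -243].

[-49 -243]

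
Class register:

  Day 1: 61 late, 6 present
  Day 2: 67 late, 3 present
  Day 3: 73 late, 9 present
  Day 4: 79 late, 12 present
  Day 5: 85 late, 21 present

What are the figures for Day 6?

91 late, 33 present

Late: 61, 67, 73, 79, 85 → 91 (+6 each step).
Present: each term is the sum of the two before it, so 6, 3, 9, 12, 21 → 33.
So the next record is 91 late, 33 present.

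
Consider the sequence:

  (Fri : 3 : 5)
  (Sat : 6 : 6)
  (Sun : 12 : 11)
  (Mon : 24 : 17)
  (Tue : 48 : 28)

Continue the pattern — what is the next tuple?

(Wed : 96 : 45)

Day: runs through the weekdays Mon→Sun; Fri, Sat, Sun, Mon, Tue → Wed.
For the second value, ×2 each step: 3, 6, 12, 24, 48 → 96.
Third value — each term is the sum of the two before it: 5, 6, 11, 17, 28 → 45.
So the next tuple is (Wed : 96 : 45).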